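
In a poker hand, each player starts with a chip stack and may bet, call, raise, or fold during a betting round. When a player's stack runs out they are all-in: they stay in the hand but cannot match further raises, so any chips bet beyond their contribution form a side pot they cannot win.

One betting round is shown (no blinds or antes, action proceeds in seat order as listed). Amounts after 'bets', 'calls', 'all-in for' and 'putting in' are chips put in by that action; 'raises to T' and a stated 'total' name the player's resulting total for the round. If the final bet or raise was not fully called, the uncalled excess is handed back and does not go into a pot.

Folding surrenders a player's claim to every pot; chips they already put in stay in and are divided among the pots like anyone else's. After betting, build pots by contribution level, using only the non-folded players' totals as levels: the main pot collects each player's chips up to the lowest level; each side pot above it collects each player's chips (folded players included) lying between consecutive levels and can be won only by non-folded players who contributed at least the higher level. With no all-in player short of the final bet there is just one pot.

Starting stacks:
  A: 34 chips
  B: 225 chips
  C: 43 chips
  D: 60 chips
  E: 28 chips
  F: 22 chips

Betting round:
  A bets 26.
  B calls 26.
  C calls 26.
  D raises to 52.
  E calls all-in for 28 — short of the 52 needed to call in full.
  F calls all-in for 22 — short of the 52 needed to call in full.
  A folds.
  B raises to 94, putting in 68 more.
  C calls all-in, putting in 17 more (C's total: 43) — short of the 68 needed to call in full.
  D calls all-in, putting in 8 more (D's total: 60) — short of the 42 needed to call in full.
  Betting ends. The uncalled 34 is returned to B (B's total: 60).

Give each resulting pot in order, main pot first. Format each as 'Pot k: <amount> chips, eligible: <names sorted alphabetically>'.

Pot 1: 132 chips, eligible: B, C, D, E, F
Pot 2: 28 chips, eligible: B, C, D, E
Pot 3: 45 chips, eligible: B, C, D
Pot 4: 34 chips, eligible: B, D

Derivation:
Contributions (after 34 returned to B): A=26, B=60, C=43, D=60, E=28, F=22
Folded: A
Pot levels (distinct totals of non-folded players): 22, 28, 43, 60
Layer 1-22: 22 each from A, B, C, D, E, F = 22*6 = 132 chips; eligible B, C, D, E, F
Layer 23-28: A 4 + B 6 + C 6 + D 6 + E 6 = 28 chips; eligible B, C, D, E
Layer 29-43: 15 each from B, C, D = 15*3 = 45 chips; eligible B, C, D
Layer 44-60: 17 each from B, D = 17*2 = 34 chips; eligible B, D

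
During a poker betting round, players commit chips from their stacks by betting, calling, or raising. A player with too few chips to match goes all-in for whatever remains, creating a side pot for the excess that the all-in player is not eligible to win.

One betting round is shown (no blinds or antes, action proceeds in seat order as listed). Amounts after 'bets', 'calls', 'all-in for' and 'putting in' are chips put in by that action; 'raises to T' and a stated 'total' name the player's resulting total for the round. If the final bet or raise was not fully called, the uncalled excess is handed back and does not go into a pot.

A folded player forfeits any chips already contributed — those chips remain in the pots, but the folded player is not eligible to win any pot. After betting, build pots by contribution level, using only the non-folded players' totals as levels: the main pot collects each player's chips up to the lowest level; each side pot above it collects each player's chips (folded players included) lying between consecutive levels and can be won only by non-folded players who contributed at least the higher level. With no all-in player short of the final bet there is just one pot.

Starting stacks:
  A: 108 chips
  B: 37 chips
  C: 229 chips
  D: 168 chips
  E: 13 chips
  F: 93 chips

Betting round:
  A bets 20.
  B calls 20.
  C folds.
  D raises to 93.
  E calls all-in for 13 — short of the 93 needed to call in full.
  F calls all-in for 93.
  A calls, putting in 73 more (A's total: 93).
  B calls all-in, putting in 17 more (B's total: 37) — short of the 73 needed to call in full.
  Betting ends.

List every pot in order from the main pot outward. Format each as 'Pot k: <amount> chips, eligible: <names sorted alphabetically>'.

Contributions: A=93, B=37, D=93, E=13, F=93
Folded: C
Pot levels (distinct totals of non-folded players): 13, 37, 93
Layer 1-13: 13 each from A, B, D, E, F = 13*5 = 65 chips; eligible A, B, D, E, F
Layer 14-37: 24 each from A, B, D, F = 24*4 = 96 chips; eligible A, B, D, F
Layer 38-93: 56 each from A, D, F = 56*3 = 168 chips; eligible A, D, F

Pot 1: 65 chips, eligible: A, B, D, E, F
Pot 2: 96 chips, eligible: A, B, D, F
Pot 3: 168 chips, eligible: A, D, F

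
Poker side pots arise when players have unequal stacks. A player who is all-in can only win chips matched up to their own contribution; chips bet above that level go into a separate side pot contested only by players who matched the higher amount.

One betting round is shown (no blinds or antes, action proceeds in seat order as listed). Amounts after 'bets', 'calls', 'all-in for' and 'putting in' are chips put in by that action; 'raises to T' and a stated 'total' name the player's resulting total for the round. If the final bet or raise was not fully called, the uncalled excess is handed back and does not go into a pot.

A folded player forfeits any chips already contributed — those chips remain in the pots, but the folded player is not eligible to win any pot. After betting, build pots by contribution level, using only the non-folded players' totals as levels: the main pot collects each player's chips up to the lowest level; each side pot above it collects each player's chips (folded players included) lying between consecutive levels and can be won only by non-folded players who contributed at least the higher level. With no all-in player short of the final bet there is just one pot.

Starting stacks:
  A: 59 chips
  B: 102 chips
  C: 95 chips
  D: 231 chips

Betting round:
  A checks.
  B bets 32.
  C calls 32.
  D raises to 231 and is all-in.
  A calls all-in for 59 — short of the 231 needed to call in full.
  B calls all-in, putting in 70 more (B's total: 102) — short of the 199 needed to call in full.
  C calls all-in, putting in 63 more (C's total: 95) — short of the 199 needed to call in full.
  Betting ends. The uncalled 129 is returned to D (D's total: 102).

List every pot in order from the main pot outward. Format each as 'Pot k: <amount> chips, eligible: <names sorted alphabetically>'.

Contributions (after 129 returned to D): A=59, B=102, C=95, D=102
Pot levels (distinct totals of non-folded players): 59, 95, 102
Layer 1-59: 59 each from A, B, C, D = 59*4 = 236 chips; eligible A, B, C, D
Layer 60-95: 36 each from B, C, D = 36*3 = 108 chips; eligible B, C, D
Layer 96-102: 7 each from B, D = 7*2 = 14 chips; eligible B, D

Pot 1: 236 chips, eligible: A, B, C, D
Pot 2: 108 chips, eligible: B, C, D
Pot 3: 14 chips, eligible: B, D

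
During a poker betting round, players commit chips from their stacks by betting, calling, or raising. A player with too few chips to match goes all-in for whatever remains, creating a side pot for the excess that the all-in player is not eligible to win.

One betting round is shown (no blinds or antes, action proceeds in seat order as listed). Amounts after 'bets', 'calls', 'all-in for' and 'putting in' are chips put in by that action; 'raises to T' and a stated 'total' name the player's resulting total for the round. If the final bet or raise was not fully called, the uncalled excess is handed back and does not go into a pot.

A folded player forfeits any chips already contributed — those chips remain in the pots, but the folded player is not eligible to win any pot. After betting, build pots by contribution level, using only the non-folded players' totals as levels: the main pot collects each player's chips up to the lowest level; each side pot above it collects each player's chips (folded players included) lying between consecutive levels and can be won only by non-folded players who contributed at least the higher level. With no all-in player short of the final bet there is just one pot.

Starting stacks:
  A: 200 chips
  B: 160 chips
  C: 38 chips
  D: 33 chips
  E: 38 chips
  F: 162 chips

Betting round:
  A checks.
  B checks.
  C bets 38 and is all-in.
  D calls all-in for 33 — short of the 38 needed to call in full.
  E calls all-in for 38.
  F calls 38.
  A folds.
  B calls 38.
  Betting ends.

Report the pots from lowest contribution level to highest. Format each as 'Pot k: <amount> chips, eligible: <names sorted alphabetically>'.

Pot 1: 165 chips, eligible: B, C, D, E, F
Pot 2: 20 chips, eligible: B, C, E, F

Derivation:
Contributions: B=38, C=38, D=33, E=38, F=38
Folded: A
Pot levels (distinct totals of non-folded players): 33, 38
Layer 1-33: 33 each from B, C, D, E, F = 33*5 = 165 chips; eligible B, C, D, E, F
Layer 34-38: 5 each from B, C, E, F = 5*4 = 20 chips; eligible B, C, E, F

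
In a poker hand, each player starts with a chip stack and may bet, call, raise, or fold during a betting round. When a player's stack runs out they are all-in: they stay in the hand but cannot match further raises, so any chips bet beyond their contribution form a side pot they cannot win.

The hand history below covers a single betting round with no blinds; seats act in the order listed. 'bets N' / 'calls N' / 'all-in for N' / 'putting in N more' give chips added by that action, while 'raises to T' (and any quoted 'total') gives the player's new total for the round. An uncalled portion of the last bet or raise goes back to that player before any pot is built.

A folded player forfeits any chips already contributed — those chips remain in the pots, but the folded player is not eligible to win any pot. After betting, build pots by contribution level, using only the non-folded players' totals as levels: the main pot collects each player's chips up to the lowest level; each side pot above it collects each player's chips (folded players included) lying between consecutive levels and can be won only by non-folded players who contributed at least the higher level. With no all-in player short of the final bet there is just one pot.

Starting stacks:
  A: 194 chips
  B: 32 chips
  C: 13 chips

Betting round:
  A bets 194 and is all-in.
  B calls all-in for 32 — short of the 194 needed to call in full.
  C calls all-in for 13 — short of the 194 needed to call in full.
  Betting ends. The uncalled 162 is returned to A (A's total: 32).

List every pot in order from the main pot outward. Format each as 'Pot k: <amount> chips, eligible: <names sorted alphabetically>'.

Pot 1: 39 chips, eligible: A, B, C
Pot 2: 38 chips, eligible: A, B

Derivation:
Contributions (after 162 returned to A): A=32, B=32, C=13
Pot levels (distinct totals of non-folded players): 13, 32
Layer 1-13: 13 each from A, B, C = 13*3 = 39 chips; eligible A, B, C
Layer 14-32: 19 each from A, B = 19*2 = 38 chips; eligible A, B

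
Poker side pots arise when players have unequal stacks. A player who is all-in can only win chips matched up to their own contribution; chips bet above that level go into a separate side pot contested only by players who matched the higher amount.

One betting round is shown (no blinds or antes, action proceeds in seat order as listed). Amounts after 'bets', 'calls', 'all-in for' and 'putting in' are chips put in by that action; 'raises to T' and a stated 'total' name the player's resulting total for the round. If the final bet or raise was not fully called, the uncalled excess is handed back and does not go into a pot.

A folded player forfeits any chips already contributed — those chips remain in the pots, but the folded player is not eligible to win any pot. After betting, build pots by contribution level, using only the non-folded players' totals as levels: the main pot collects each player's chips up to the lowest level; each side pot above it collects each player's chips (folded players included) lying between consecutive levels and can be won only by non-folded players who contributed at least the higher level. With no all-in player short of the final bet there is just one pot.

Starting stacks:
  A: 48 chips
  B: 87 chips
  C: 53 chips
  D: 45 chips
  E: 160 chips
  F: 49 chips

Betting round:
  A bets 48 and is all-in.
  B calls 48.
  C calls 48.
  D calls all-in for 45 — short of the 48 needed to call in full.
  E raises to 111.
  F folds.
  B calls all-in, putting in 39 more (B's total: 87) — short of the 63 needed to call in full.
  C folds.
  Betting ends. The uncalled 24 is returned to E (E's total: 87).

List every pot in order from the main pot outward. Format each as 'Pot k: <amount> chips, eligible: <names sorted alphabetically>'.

Pot 1: 225 chips, eligible: A, B, D, E
Pot 2: 12 chips, eligible: A, B, E
Pot 3: 78 chips, eligible: B, E

Derivation:
Contributions (after 24 returned to E): A=48, B=87, C=48, D=45, E=87
Folded: C, F
Pot levels (distinct totals of non-folded players): 45, 48, 87
Layer 1-45: 45 each from A, B, C, D, E = 45*5 = 225 chips; eligible A, B, D, E
Layer 46-48: 3 each from A, B, C, E = 3*4 = 12 chips; eligible A, B, E
Layer 49-87: 39 each from B, E = 39*2 = 78 chips; eligible B, E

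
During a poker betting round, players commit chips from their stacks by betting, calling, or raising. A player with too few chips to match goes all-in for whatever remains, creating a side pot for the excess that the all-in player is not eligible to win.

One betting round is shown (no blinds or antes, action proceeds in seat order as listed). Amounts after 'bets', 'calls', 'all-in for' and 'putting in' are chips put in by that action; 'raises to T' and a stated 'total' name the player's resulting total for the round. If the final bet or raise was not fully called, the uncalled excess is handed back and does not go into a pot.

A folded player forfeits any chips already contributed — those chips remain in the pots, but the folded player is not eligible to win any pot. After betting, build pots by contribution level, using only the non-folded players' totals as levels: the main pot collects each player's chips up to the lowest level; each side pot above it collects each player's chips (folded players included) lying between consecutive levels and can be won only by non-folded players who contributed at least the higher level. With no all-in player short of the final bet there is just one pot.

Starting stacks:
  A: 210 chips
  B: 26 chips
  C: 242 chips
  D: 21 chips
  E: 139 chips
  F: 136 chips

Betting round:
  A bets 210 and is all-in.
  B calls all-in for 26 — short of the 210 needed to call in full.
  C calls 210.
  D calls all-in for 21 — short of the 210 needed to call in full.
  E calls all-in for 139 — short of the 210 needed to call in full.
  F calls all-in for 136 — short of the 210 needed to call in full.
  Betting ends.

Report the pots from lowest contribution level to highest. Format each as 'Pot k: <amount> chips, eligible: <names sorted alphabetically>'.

Pot 1: 126 chips, eligible: A, B, C, D, E, F
Pot 2: 25 chips, eligible: A, B, C, E, F
Pot 3: 440 chips, eligible: A, C, E, F
Pot 4: 9 chips, eligible: A, C, E
Pot 5: 142 chips, eligible: A, C

Derivation:
Contributions: A=210, B=26, C=210, D=21, E=139, F=136
Pot levels (distinct totals of non-folded players): 21, 26, 136, 139, 210
Layer 1-21: 21 each from A, B, C, D, E, F = 21*6 = 126 chips; eligible A, B, C, D, E, F
Layer 22-26: 5 each from A, B, C, E, F = 5*5 = 25 chips; eligible A, B, C, E, F
Layer 27-136: 110 each from A, C, E, F = 110*4 = 440 chips; eligible A, C, E, F
Layer 137-139: 3 each from A, C, E = 3*3 = 9 chips; eligible A, C, E
Layer 140-210: 71 each from A, C = 71*2 = 142 chips; eligible A, C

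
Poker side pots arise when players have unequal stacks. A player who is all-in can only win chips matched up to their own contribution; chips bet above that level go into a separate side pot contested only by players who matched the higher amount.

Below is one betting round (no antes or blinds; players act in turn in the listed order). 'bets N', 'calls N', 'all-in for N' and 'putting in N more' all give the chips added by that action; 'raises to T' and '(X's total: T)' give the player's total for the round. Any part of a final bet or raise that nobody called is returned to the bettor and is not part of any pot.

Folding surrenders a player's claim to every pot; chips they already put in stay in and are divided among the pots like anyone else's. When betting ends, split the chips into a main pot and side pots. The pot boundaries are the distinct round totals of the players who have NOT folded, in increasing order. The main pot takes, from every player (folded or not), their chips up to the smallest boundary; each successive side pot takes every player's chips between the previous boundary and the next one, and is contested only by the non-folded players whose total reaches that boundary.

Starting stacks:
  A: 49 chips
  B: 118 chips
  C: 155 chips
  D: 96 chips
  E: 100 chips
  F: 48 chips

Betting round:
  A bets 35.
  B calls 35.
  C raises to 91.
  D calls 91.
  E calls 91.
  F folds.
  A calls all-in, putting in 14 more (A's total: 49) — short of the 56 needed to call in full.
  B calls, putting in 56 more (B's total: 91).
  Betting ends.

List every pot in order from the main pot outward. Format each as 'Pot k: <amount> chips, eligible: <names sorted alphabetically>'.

Pot 1: 245 chips, eligible: A, B, C, D, E
Pot 2: 168 chips, eligible: B, C, D, E

Derivation:
Contributions: A=49, B=91, C=91, D=91, E=91
Folded: F
Pot levels (distinct totals of non-folded players): 49, 91
Layer 1-49: 49 each from A, B, C, D, E = 49*5 = 245 chips; eligible A, B, C, D, E
Layer 50-91: 42 each from B, C, D, E = 42*4 = 168 chips; eligible B, C, D, E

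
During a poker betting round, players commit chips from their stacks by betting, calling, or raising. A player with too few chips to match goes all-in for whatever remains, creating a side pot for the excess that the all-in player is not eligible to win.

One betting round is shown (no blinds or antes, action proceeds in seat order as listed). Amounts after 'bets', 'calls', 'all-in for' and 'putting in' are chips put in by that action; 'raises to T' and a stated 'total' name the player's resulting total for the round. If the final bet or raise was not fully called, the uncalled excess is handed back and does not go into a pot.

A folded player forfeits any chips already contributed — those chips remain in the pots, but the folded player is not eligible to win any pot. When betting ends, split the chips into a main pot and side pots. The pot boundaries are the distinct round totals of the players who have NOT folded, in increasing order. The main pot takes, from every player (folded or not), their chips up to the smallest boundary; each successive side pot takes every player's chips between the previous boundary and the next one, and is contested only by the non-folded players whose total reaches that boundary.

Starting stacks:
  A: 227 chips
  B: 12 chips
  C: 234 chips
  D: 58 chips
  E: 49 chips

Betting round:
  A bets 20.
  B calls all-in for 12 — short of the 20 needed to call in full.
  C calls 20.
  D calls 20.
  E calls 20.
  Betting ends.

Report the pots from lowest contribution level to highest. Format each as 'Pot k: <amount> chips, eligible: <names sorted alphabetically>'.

Pot 1: 60 chips, eligible: A, B, C, D, E
Pot 2: 32 chips, eligible: A, C, D, E

Derivation:
Contributions: A=20, B=12, C=20, D=20, E=20
Pot levels (distinct totals of non-folded players): 12, 20
Layer 1-12: 12 each from A, B, C, D, E = 12*5 = 60 chips; eligible A, B, C, D, E
Layer 13-20: 8 each from A, C, D, E = 8*4 = 32 chips; eligible A, C, D, E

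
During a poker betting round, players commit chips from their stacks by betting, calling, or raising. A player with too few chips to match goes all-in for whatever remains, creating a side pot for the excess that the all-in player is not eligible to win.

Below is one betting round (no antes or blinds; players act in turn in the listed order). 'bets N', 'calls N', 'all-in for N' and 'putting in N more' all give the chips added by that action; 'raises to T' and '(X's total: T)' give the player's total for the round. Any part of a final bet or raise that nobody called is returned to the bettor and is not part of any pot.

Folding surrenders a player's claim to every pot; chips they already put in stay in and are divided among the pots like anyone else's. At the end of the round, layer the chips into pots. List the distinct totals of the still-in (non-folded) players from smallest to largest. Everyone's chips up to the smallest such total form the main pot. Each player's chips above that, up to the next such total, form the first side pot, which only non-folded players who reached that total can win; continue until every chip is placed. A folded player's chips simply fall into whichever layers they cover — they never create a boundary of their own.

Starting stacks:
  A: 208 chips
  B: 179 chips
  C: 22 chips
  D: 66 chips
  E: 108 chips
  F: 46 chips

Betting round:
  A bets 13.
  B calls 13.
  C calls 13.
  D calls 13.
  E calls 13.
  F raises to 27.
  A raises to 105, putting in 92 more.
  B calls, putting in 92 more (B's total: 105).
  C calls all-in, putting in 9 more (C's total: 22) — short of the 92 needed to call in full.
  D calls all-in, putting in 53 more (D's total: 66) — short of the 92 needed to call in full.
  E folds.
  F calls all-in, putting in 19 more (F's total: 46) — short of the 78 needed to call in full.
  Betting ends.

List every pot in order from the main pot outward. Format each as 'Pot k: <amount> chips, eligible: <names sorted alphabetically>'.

Pot 1: 123 chips, eligible: A, B, C, D, F
Pot 2: 96 chips, eligible: A, B, D, F
Pot 3: 60 chips, eligible: A, B, D
Pot 4: 78 chips, eligible: A, B

Derivation:
Contributions: A=105, B=105, C=22, D=66, E=13, F=46
Folded: E
Pot levels (distinct totals of non-folded players): 22, 46, 66, 105
Layer 1-22: A 22 + B 22 + C 22 + D 22 + E 13 + F 22 = 123 chips; eligible A, B, C, D, F
Layer 23-46: 24 each from A, B, D, F = 24*4 = 96 chips; eligible A, B, D, F
Layer 47-66: 20 each from A, B, D = 20*3 = 60 chips; eligible A, B, D
Layer 67-105: 39 each from A, B = 39*2 = 78 chips; eligible A, B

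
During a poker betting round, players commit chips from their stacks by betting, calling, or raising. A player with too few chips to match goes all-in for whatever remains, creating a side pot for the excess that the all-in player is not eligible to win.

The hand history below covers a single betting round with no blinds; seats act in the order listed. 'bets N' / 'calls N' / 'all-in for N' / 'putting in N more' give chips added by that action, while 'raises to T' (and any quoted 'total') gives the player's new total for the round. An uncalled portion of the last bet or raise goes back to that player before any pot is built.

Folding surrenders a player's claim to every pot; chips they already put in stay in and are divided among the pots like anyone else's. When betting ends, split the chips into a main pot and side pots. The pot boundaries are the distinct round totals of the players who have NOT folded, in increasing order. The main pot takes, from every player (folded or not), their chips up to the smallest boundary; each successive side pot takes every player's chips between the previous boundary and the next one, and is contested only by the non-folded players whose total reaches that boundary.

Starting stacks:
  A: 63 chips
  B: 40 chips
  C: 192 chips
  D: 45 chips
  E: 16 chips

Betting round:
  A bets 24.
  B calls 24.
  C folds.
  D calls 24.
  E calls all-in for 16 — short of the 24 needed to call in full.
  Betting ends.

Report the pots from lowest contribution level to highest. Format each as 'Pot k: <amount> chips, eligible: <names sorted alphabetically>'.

Contributions: A=24, B=24, D=24, E=16
Folded: C
Pot levels (distinct totals of non-folded players): 16, 24
Layer 1-16: 16 each from A, B, D, E = 16*4 = 64 chips; eligible A, B, D, E
Layer 17-24: 8 each from A, B, D = 8*3 = 24 chips; eligible A, B, D

Pot 1: 64 chips, eligible: A, B, D, E
Pot 2: 24 chips, eligible: A, B, D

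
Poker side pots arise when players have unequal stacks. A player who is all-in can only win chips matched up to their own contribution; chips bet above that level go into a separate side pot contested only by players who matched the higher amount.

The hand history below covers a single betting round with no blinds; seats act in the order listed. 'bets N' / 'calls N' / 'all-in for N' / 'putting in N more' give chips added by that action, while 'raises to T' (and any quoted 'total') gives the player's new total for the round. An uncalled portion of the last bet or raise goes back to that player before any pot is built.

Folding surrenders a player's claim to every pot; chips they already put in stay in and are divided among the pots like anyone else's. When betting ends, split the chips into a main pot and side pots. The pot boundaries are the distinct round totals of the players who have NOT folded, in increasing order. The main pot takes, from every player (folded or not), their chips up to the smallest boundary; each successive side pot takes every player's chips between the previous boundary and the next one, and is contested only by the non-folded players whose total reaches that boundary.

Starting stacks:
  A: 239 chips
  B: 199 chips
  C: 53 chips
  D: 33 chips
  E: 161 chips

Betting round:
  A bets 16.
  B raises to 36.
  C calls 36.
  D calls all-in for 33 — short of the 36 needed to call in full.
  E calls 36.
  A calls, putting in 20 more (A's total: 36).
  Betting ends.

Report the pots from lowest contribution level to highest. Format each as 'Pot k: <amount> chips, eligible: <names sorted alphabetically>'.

Pot 1: 165 chips, eligible: A, B, C, D, E
Pot 2: 12 chips, eligible: A, B, C, E

Derivation:
Contributions: A=36, B=36, C=36, D=33, E=36
Pot levels (distinct totals of non-folded players): 33, 36
Layer 1-33: 33 each from A, B, C, D, E = 33*5 = 165 chips; eligible A, B, C, D, E
Layer 34-36: 3 each from A, B, C, E = 3*4 = 12 chips; eligible A, B, C, E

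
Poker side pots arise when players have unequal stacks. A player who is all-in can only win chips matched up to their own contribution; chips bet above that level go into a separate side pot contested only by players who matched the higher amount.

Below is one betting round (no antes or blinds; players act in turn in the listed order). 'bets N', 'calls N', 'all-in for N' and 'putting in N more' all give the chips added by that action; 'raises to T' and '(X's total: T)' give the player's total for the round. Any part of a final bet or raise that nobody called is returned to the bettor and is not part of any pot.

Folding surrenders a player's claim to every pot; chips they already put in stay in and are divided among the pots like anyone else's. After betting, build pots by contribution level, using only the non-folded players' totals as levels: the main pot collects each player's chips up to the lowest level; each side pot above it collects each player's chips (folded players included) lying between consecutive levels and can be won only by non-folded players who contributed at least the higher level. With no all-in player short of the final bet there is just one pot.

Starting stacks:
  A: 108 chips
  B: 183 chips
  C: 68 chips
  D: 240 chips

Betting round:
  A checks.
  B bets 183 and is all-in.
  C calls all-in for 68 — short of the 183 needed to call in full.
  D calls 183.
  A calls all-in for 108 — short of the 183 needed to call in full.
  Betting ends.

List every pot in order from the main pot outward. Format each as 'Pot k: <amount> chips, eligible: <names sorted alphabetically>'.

Pot 1: 272 chips, eligible: A, B, C, D
Pot 2: 120 chips, eligible: A, B, D
Pot 3: 150 chips, eligible: B, D

Derivation:
Contributions: A=108, B=183, C=68, D=183
Pot levels (distinct totals of non-folded players): 68, 108, 183
Layer 1-68: 68 each from A, B, C, D = 68*4 = 272 chips; eligible A, B, C, D
Layer 69-108: 40 each from A, B, D = 40*3 = 120 chips; eligible A, B, D
Layer 109-183: 75 each from B, D = 75*2 = 150 chips; eligible B, D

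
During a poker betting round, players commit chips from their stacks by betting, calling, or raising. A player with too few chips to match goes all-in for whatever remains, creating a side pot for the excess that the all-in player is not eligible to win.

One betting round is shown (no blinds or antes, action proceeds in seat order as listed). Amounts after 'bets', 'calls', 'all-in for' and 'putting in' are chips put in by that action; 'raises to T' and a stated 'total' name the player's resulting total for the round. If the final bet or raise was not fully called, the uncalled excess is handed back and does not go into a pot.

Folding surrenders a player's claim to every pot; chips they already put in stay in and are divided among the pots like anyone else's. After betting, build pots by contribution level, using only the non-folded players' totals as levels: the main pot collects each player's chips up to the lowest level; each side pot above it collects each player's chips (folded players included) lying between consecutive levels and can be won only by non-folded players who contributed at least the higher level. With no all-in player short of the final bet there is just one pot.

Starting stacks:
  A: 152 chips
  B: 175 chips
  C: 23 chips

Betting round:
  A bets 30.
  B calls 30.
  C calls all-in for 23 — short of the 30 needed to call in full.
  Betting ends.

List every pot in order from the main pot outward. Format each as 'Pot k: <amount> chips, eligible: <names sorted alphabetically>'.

Contributions: A=30, B=30, C=23
Pot levels (distinct totals of non-folded players): 23, 30
Layer 1-23: 23 each from A, B, C = 23*3 = 69 chips; eligible A, B, C
Layer 24-30: 7 each from A, B = 7*2 = 14 chips; eligible A, B

Pot 1: 69 chips, eligible: A, B, C
Pot 2: 14 chips, eligible: A, B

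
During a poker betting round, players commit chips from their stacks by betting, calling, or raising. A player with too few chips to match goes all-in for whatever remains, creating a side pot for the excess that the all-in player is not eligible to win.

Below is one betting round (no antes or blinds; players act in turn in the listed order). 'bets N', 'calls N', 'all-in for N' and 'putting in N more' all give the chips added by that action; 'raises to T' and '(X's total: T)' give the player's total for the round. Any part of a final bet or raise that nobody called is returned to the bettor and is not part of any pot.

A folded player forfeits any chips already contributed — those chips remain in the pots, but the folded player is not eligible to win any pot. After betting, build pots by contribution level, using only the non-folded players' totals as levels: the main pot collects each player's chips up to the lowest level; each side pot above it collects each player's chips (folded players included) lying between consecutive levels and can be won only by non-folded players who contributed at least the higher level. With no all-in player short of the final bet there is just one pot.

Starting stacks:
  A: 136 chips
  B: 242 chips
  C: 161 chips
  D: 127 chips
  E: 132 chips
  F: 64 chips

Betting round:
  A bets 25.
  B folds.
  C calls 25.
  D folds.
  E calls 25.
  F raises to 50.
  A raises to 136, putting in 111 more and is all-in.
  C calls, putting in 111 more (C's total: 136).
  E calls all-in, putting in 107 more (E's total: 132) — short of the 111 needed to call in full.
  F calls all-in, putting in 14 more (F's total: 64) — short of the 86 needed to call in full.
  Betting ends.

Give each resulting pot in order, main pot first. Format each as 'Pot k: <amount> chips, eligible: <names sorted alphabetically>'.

Pot 1: 256 chips, eligible: A, C, E, F
Pot 2: 204 chips, eligible: A, C, E
Pot 3: 8 chips, eligible: A, C

Derivation:
Contributions: A=136, C=136, E=132, F=64
Folded: B, D
Pot levels (distinct totals of non-folded players): 64, 132, 136
Layer 1-64: 64 each from A, C, E, F = 64*4 = 256 chips; eligible A, C, E, F
Layer 65-132: 68 each from A, C, E = 68*3 = 204 chips; eligible A, C, E
Layer 133-136: 4 each from A, C = 4*2 = 8 chips; eligible A, C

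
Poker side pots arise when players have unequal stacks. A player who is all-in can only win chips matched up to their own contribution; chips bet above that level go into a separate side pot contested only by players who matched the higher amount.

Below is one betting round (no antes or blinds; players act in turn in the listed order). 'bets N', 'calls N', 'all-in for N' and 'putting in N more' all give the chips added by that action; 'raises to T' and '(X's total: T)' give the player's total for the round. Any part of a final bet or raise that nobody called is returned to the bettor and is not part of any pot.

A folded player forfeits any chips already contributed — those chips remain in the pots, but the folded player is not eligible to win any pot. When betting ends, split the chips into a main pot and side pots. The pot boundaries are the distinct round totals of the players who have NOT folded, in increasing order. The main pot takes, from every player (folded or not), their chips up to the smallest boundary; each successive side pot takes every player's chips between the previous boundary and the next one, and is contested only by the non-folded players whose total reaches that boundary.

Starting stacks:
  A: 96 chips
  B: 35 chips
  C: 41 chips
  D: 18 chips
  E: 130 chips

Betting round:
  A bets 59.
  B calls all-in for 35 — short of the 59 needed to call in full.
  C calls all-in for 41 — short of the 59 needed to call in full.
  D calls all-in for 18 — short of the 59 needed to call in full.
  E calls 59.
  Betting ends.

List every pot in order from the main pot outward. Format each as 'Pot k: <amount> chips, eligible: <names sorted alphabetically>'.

Pot 1: 90 chips, eligible: A, B, C, D, E
Pot 2: 68 chips, eligible: A, B, C, E
Pot 3: 18 chips, eligible: A, C, E
Pot 4: 36 chips, eligible: A, E

Derivation:
Contributions: A=59, B=35, C=41, D=18, E=59
Pot levels (distinct totals of non-folded players): 18, 35, 41, 59
Layer 1-18: 18 each from A, B, C, D, E = 18*5 = 90 chips; eligible A, B, C, D, E
Layer 19-35: 17 each from A, B, C, E = 17*4 = 68 chips; eligible A, B, C, E
Layer 36-41: 6 each from A, C, E = 6*3 = 18 chips; eligible A, C, E
Layer 42-59: 18 each from A, E = 18*2 = 36 chips; eligible A, E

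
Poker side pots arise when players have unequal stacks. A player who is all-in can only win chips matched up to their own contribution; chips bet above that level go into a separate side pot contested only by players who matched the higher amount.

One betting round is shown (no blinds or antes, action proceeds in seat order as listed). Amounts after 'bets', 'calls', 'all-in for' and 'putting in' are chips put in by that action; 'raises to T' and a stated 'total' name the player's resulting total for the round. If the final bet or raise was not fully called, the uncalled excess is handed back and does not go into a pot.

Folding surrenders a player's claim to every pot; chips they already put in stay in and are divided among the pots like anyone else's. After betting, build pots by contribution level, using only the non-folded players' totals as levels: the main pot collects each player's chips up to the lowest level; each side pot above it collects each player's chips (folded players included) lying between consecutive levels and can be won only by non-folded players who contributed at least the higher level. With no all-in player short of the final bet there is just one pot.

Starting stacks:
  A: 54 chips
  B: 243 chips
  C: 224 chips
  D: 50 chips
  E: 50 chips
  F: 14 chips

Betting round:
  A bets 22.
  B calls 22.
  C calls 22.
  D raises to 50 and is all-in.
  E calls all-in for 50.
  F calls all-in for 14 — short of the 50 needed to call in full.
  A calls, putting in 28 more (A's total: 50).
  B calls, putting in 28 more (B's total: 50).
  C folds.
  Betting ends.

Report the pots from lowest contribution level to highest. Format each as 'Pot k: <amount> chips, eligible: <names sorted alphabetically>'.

Contributions: A=50, B=50, C=22, D=50, E=50, F=14
Folded: C
Pot levels (distinct totals of non-folded players): 14, 50
Layer 1-14: 14 each from A, B, C, D, E, F = 14*6 = 84 chips; eligible A, B, D, E, F
Layer 15-50: A 36 + B 36 + C 8 + D 36 + E 36 = 152 chips; eligible A, B, D, E

Pot 1: 84 chips, eligible: A, B, D, E, F
Pot 2: 152 chips, eligible: A, B, D, E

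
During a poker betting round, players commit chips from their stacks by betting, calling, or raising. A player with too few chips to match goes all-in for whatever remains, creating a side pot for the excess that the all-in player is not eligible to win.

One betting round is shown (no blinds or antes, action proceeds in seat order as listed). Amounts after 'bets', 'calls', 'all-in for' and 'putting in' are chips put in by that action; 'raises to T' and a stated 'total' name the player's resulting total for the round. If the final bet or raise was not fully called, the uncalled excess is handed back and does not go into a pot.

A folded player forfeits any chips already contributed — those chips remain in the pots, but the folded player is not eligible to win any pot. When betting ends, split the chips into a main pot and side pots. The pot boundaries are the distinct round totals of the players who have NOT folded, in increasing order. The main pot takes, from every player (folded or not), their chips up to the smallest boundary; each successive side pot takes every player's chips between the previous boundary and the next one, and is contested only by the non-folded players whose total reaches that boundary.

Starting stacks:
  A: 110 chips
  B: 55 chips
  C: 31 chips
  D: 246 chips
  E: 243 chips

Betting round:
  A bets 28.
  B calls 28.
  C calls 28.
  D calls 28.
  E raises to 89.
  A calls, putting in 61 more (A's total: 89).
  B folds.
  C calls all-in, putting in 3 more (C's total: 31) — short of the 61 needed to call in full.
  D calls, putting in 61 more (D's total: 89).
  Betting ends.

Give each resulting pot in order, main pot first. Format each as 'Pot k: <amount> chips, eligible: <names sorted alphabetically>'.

Contributions: A=89, B=28, C=31, D=89, E=89
Folded: B
Pot levels (distinct totals of non-folded players): 31, 89
Layer 1-31: A 31 + B 28 + C 31 + D 31 + E 31 = 152 chips; eligible A, C, D, E
Layer 32-89: 58 each from A, D, E = 58*3 = 174 chips; eligible A, D, E

Pot 1: 152 chips, eligible: A, C, D, E
Pot 2: 174 chips, eligible: A, D, E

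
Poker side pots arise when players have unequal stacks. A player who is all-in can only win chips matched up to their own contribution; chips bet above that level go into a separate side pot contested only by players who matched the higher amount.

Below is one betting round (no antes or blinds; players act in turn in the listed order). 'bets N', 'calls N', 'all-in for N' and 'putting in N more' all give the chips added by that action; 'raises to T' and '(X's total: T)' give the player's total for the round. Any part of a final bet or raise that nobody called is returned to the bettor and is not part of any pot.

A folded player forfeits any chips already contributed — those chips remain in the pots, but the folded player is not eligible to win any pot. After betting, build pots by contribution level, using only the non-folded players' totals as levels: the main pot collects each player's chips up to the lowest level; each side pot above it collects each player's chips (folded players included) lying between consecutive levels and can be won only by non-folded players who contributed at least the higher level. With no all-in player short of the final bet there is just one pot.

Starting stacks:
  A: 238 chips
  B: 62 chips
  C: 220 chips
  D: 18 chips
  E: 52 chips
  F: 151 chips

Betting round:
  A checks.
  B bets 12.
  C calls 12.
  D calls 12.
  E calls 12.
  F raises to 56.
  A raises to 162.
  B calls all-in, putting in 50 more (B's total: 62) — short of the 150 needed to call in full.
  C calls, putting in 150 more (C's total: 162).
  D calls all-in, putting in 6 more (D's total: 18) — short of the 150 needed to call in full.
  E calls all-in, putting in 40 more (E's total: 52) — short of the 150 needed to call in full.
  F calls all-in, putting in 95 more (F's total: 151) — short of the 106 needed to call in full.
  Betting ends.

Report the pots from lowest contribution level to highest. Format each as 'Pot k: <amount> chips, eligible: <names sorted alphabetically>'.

Contributions: A=162, B=62, C=162, D=18, E=52, F=151
Pot levels (distinct totals of non-folded players): 18, 52, 62, 151, 162
Layer 1-18: 18 each from A, B, C, D, E, F = 18*6 = 108 chips; eligible A, B, C, D, E, F
Layer 19-52: 34 each from A, B, C, E, F = 34*5 = 170 chips; eligible A, B, C, E, F
Layer 53-62: 10 each from A, B, C, F = 10*4 = 40 chips; eligible A, B, C, F
Layer 63-151: 89 each from A, C, F = 89*3 = 267 chips; eligible A, C, F
Layer 152-162: 11 each from A, C = 11*2 = 22 chips; eligible A, C

Pot 1: 108 chips, eligible: A, B, C, D, E, F
Pot 2: 170 chips, eligible: A, B, C, E, F
Pot 3: 40 chips, eligible: A, B, C, F
Pot 4: 267 chips, eligible: A, C, F
Pot 5: 22 chips, eligible: A, C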